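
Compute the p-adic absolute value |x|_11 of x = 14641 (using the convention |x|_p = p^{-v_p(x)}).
|14641|_11 = 1/14641

Step 1 — compute v_11(x) by factoring powers of 11 out of the numerator and denominator: v_11(14641) = 4. Step 2 — apply |x|_p = p^{-v_p(x)} = 11^{-4} = 1/14641.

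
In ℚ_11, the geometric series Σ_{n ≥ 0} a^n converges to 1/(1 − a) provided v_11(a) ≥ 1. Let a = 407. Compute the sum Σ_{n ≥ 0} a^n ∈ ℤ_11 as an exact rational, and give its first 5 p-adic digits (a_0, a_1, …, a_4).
Σ a^n = 1/(1 − a) = -1/406;  first 5 digits = (1, 4, 8, 1, 10)

v_11(a) = 1 ≥ 1, so the series converges in ℤ_11 to 1/(1 − a) = 1/(1 − 407) = -1/406. Expand this rational in ℤ_11: compute digits iteratively via d_i = x_i mod 11, x_{i+1} = (x_i − d_i)/11. The first 5 digits are (1, 4, 8, 1, 10).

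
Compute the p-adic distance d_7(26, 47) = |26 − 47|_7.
d_7(26, 47) = 1/7

Step 1 — x − y = 26 − 47 = -21. Step 2 — v_7(-21) = 1 (factor: -21 = −(7^1 · 3); the sign does not affect v_p). Step 3 — |x − y|_7 = 7^{-1} = 1/7.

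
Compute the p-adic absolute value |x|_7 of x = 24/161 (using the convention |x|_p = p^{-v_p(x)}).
|24/161|_7 = 7

Step 1 — compute v_7(x) by factoring powers of 7 out of the numerator and denominator: v_7(24/161) = -1. Step 2 — apply |x|_p = p^{-v_p(x)} = 7^{1} = 7.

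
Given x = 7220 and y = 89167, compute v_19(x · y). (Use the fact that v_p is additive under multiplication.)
v_19(643785740) = 5

v_p(x) = 2 (factor: 7220 = 19^2 · 20); v_p(y) = 3 (factor: 89167 = 19^3 · 13). Additivity: v_p(xy) = v_p(x) + v_p(y) = 2 + 3 = 5. (Direct check: xy = 643785740 = 19^5 · (260).)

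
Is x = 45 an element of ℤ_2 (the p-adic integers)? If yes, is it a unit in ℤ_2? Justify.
x ∈ ℤ_2^× (unit); v_2(x) = 0

ℤ_2 = {x ∈ ℚ_2 : v_2(x) ≥ 0} and ℤ_2^× = {x ∈ ℤ_2 : v_2(x) = 0}. Here v_2(45) = v_2(num) − v_2(den) = 0; compare against these criteria.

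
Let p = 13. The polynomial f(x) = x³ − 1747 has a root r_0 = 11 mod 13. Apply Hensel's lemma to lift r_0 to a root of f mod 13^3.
r_2 = 609 (mod 2197)

Hensel: r_{i+1} = r_i − f(r_i)/f′(r_i) mod 13^{i+2}, where f′(x) = 3x². Iterate:
  r_0 = 11 (mod 13)
  r_1 = 102 (mod 169)
  r_2 = 609 (mod 2197)
Final: r = 609 with f(r) ≡ 0 mod 13^3.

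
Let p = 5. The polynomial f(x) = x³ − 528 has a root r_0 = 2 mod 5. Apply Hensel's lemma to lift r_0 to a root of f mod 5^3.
r_2 = 37 (mod 125)

Hensel: r_{i+1} = r_i − f(r_i)/f′(r_i) mod 5^{i+2}, where f′(x) = 3x². Iterate:
  r_0 = 2 (mod 5)
  r_1 = 12 (mod 25)
  r_2 = 37 (mod 125)
Final: r = 37 with f(r) ≡ 0 mod 5^3.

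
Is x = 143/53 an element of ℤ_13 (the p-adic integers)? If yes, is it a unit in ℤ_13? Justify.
x ∈ ℤ_13 but not a unit; v_13(x) = 1 > 0

ℤ_13 = {x ∈ ℚ_13 : v_13(x) ≥ 0} and ℤ_13^× = {x ∈ ℤ_13 : v_13(x) = 0}. Here v_13(143/53) = v_13(num) − v_13(den) = 1; compare against these criteria.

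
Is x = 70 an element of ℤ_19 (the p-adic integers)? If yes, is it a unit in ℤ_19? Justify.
x ∈ ℤ_19^× (unit); v_19(x) = 0

ℤ_19 = {x ∈ ℚ_19 : v_19(x) ≥ 0} and ℤ_19^× = {x ∈ ℤ_19 : v_19(x) = 0}. Here v_19(70) = v_19(num) − v_19(den) = 0; compare against these criteria.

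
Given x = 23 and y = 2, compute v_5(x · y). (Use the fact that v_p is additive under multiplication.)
v_5(46) = 0

v_p(x) = 0 (factor: 23 = 5^0 · 23); v_p(y) = 0 (factor: 2 = 5^0 · 2). Additivity: v_p(xy) = v_p(x) + v_p(y) = 0 + 0 = 0. (Direct check: xy = 46 = 5^0 · (46).)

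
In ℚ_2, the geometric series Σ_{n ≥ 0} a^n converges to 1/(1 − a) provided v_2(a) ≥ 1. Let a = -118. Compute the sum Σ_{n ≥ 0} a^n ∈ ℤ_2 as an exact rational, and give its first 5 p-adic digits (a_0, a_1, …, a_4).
Σ a^n = 1/(1 − a) = 1/119;  first 5 digits = (1, 1, 1, 0, 0)

v_2(a) = 1 ≥ 1, so the series converges in ℤ_2 to 1/(1 − a) = 1/(1 − (-118)) = 1/119. Expand this rational in ℤ_2: compute digits iteratively via d_i = x_i mod 2, x_{i+1} = (x_i − d_i)/2. The first 5 digits are (1, 1, 1, 0, 0).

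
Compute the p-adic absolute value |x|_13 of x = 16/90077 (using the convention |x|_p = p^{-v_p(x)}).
|16/90077|_13 = 2197

Step 1 — compute v_13(x) by factoring powers of 13 out of the numerator and denominator: v_13(16/90077) = -3. Step 2 — apply |x|_p = p^{-v_p(x)} = 13^{3} = 2197.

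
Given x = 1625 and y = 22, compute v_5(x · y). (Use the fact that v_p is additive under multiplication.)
v_5(35750) = 3

v_p(x) = 3 (factor: 1625 = 5^3 · 13); v_p(y) = 0 (factor: 22 = 5^0 · 22). Additivity: v_p(xy) = v_p(x) + v_p(y) = 3 + 0 = 3. (Direct check: xy = 35750 = 5^3 · (286).)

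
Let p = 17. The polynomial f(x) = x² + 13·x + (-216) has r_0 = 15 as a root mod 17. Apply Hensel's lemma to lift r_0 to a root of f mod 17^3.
r_2 = 1052 (mod 4913)

Hensel: r_{i+1} = r_i − f(r_i)·(f′(r_i))^{-1} mod 17^{i+2}, f′(x) = 2x + 13. Iterate:
  r_0 = 15 (mod 17)
  r_1 = 185 (mod 289)
  r_2 = 1052 (mod 4913)
Final: r = 1052 satisfies f(r) ≡ 0 mod 17^3.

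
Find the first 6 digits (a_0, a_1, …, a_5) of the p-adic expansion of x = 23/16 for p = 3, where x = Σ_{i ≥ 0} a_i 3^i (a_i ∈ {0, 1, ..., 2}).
(a_0, …, a_5) = (2, 0, 2, 1, 0, 0)

v_3(23/16) = 0 (numerator and denominator both coprime to 3), so x ∈ ℤ_3^×. Compute digits iteratively via a_i = x_i mod 3, x_{i+1} = (x_i − a_i)/3, with x_0 = x:
  x_0 = 23/16;  a_0 = 2;  x_1 = (x_0 − 2)/3 = -3/16
  x_1 = -3/16;  a_1 = 0;  x_2 = (x_1 − 0)/3 = -1/16
  x_2 = -1/16;  a_2 = 2;  x_3 = (x_2 − 2)/3 = -11/16
  x_3 = -11/16;  a_3 = 1;  x_4 = (x_3 − 1)/3 = -9/16
  x_4 = -9/16;  a_4 = 0;  x_5 = (x_4 − 0)/3 = -3/16
  x_5 = -3/16;  a_5 = 0;  x_6 = (x_5 − 0)/3 = -1/16
Digits: (2, 0, 2, 1, 0, 0).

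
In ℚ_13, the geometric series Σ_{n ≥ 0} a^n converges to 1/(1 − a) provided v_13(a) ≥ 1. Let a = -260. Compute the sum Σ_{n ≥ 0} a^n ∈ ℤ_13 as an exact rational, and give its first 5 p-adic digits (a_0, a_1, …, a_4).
Σ a^n = 1/(1 − a) = 1/261;  first 5 digits = (1, 6, 8, 12, 6)

v_13(a) = 1 ≥ 1, so the series converges in ℤ_13 to 1/(1 − a) = 1/(1 − (-260)) = 1/261. Expand this rational in ℤ_13: compute digits iteratively via d_i = x_i mod 13, x_{i+1} = (x_i − d_i)/13. The first 5 digits are (1, 6, 8, 12, 6).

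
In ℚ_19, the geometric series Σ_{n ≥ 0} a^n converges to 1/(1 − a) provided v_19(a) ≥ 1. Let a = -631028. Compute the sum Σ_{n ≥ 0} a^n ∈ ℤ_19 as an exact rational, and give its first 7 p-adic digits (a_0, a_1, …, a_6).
Σ a^n = 1/(1 − a) = 1/631029;  first 7 digits = (1, 0, 0, 3, 14, 18, 8)

v_19(a) = 3 ≥ 1, so the series converges in ℤ_19 to 1/(1 − a) = 1/(1 − (-631028)) = 1/631029. Expand this rational in ℤ_19: compute digits iteratively via d_i = x_i mod 19, x_{i+1} = (x_i − d_i)/19. The first 7 digits are (1, 0, 0, 3, 14, 18, 8).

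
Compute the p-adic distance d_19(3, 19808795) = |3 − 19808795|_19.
d_19(3, 19808795) = 1/2476099

Step 1 — x − y = 3 − 19808795 = -19808792. Step 2 — v_19(-19808792) = 5 (factor: -19808792 = −(19^5 · 8); the sign does not affect v_p). Step 3 — |x − y|_19 = 19^{-5} = 1/2476099.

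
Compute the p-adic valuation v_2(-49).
v_2(-49) = 0

v_2(n) is the largest exponent k such that 2^k divides n. Factor out: -49 = -2^0 · 49. (Sign doesn't affect v_p.) So v_2(-49) = 0.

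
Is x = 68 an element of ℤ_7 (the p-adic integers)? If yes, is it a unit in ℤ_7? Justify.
x ∈ ℤ_7^× (unit); v_7(x) = 0

ℤ_7 = {x ∈ ℚ_7 : v_7(x) ≥ 0} and ℤ_7^× = {x ∈ ℤ_7 : v_7(x) = 0}. Here v_7(68) = v_7(num) − v_7(den) = 0; compare against these criteria.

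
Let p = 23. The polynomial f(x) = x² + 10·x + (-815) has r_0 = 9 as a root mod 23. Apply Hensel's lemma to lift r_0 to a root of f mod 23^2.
r_1 = 32 (mod 529)

Hensel: r_{i+1} = r_i − f(r_i)·(f′(r_i))^{-1} mod 23^{i+2}, f′(x) = 2x + 10. Iterate:
  r_0 = 9 (mod 23)
  r_1 = 32 (mod 529)
Final: r = 32 satisfies f(r) ≡ 0 mod 23^2.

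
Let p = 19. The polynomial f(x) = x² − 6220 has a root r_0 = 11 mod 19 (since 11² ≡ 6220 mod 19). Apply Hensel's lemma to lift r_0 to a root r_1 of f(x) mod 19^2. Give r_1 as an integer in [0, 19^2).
r_1 = 239 (mod 361)

Hensel's recurrence: r_{i+1} = r_i − f(r_i)·(f′(r_i))^{-1} mod 19^{i+2}, with f′(x) = 2x. Iterate:
  r_0 = 11 (mod 19)
  r_1 = 239 (mod 361)
Final: r_1 = 239, and one checks f(r_1) ≡ 0 mod 19^2.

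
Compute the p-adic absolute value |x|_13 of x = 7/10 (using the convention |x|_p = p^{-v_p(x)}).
|7/10|_13 = 1

Step 1 — compute v_13(x) by factoring powers of 13 out of the numerator and denominator: v_13(7/10) = 0. Step 2 — apply |x|_p = p^{-v_p(x)} = 13^{0} = 1.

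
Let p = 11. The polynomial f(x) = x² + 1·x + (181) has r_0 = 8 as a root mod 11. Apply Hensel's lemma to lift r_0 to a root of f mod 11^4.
r_3 = 3253 (mod 14641)

Hensel: r_{i+1} = r_i − f(r_i)·(f′(r_i))^{-1} mod 11^{i+2}, f′(x) = 2x + 1. Iterate:
  r_0 = 8 (mod 11)
  r_1 = 107 (mod 121)
  r_2 = 591 (mod 1331)
  r_3 = 3253 (mod 14641)
Final: r = 3253 satisfies f(r) ≡ 0 mod 11^4.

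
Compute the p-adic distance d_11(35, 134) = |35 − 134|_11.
d_11(35, 134) = 1/11

Step 1 — x − y = 35 − 134 = -99. Step 2 — v_11(-99) = 1 (factor: -99 = −(11^1 · 9); the sign does not affect v_p). Step 3 — |x − y|_11 = 11^{-1} = 1/11.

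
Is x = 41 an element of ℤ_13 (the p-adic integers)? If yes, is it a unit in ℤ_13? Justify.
x ∈ ℤ_13^× (unit); v_13(x) = 0

ℤ_13 = {x ∈ ℚ_13 : v_13(x) ≥ 0} and ℤ_13^× = {x ∈ ℤ_13 : v_13(x) = 0}. Here v_13(41) = v_13(num) − v_13(den) = 0; compare against these criteria.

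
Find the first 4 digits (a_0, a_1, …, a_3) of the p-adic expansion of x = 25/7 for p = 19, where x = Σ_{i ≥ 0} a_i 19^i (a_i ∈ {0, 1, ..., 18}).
(a_0, …, a_3) = (9, 16, 10, 13)

v_19(25/7) = 0 (numerator and denominator both coprime to 19), so x ∈ ℤ_19^×. Compute digits iteratively via a_i = x_i mod 19, x_{i+1} = (x_i − a_i)/19, with x_0 = x:
  x_0 = 25/7;  a_0 = 9;  x_1 = (x_0 − 9)/19 = -2/7
  x_1 = -2/7;  a_1 = 16;  x_2 = (x_1 − 16)/19 = -6/7
  x_2 = -6/7;  a_2 = 10;  x_3 = (x_2 − 10)/19 = -4/7
  x_3 = -4/7;  a_3 = 13;  x_4 = (x_3 − 13)/19 = -5/7
Digits: (9, 16, 10, 13).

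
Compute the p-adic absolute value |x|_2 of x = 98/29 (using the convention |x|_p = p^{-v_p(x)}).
|98/29|_2 = 1/2

Step 1 — compute v_2(x) by factoring powers of 2 out of the numerator and denominator: v_2(98/29) = 1. Step 2 — apply |x|_p = p^{-v_p(x)} = 2^{-1} = 1/2.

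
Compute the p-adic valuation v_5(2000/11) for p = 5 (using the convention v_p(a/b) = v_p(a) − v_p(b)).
v_5(2000/11) = 3

Factor powers of 5 from the numerator and denominator of the reduced fraction: 2000 = 5^3 · 16 and 11 = 5^0 · 11. Apply v_p(a/b) = v_p(a) − v_p(b): v_5(2000/11) = 3 − 0 = 3.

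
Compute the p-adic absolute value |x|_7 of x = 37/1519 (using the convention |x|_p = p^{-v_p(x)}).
|37/1519|_7 = 49

Step 1 — compute v_7(x) by factoring powers of 7 out of the numerator and denominator: v_7(37/1519) = -2. Step 2 — apply |x|_p = p^{-v_p(x)} = 7^{2} = 49.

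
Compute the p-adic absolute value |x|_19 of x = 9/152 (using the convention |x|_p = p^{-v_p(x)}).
|9/152|_19 = 19

Step 1 — compute v_19(x) by factoring powers of 19 out of the numerator and denominator: v_19(9/152) = -1. Step 2 — apply |x|_p = p^{-v_p(x)} = 19^{1} = 19.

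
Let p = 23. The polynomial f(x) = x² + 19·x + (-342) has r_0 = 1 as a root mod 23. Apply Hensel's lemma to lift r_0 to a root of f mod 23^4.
r_3 = 169120 (mod 279841)

Hensel: r_{i+1} = r_i − f(r_i)·(f′(r_i))^{-1} mod 23^{i+2}, f′(x) = 2x + 19. Iterate:
  r_0 = 1 (mod 23)
  r_1 = 369 (mod 529)
  r_2 = 10949 (mod 12167)
  r_3 = 169120 (mod 279841)
Final: r = 169120 satisfies f(r) ≡ 0 mod 23^4.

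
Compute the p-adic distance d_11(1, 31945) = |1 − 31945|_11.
d_11(1, 31945) = 1/1331

Step 1 — x − y = 1 − 31945 = -31944. Step 2 — v_11(-31944) = 3 (factor: -31944 = −(11^3 · 24); the sign does not affect v_p). Step 3 — |x − y|_11 = 11^{-3} = 1/1331.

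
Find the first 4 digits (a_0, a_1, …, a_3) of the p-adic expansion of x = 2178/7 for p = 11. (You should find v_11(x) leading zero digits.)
(a_0, …, a_3) = (0, 0, 1, 8)

v_11(2178/7) = 2, so a_0 = ... = a_1 = 0. Factor out: x = 11^2 · u with u = 18/7 a unit in ℤ_11. Expand u iteratively via a_{v+i} = u_i mod 11, u_{i+1} = (u_i − a_{v+i})/11:
  u_0 = 18/7;  a_2 = 1;  u_1 = (u_0 − 1)/11 = 1/7
  u_1 = 1/7;  a_3 = 8;  u_2 = (u_1 − 8)/11 = -5/7
Digits: (0, 0, 1, 8).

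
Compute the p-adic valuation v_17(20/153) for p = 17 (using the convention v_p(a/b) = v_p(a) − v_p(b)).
v_17(20/153) = -1

Factor powers of 17 from the numerator and denominator of the reduced fraction: 20 = 17^0 · 20 and 153 = 17^1 · 9. Apply v_p(a/b) = v_p(a) − v_p(b): v_17(20/153) = 0 − 1 = -1.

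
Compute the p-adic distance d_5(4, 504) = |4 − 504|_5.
d_5(4, 504) = 1/125

Step 1 — x − y = 4 − 504 = -500. Step 2 — v_5(-500) = 3 (factor: -500 = −(5^3 · 4); the sign does not affect v_p). Step 3 — |x − y|_5 = 5^{-3} = 1/125.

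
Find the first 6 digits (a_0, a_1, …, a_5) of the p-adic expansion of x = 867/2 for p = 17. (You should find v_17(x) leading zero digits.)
(a_0, …, a_5) = (0, 0, 10, 8, 8, 8)

v_17(867/2) = 2, so a_0 = ... = a_1 = 0. Factor out: x = 17^2 · u with u = 3/2 a unit in ℤ_17. Expand u iteratively via a_{v+i} = u_i mod 17, u_{i+1} = (u_i − a_{v+i})/17:
  u_0 = 3/2;  a_2 = 10;  u_1 = (u_0 − 10)/17 = -1/2
  u_1 = -1/2;  a_3 = 8;  u_2 = (u_1 − 8)/17 = -1/2
  u_2 = -1/2;  a_4 = 8;  u_3 = (u_2 − 8)/17 = -1/2
  u_3 = -1/2;  a_5 = 8;  u_4 = (u_3 − 8)/17 = -1/2
Digits: (0, 0, 10, 8, 8, 8).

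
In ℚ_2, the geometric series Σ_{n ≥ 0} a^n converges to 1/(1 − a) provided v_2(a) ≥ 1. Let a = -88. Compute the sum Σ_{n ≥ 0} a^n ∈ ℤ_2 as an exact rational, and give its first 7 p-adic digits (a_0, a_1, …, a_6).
Σ a^n = 1/(1 − a) = 1/89;  first 7 digits = (1, 0, 0, 1, 0, 1, 1)

v_2(a) = 3 ≥ 1, so the series converges in ℤ_2 to 1/(1 − a) = 1/(1 − (-88)) = 1/89. Expand this rational in ℤ_2: compute digits iteratively via d_i = x_i mod 2, x_{i+1} = (x_i − d_i)/2. The first 7 digits are (1, 0, 0, 1, 0, 1, 1).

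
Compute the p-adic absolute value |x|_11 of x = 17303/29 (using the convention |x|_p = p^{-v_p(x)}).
|17303/29|_11 = 1/1331

Step 1 — compute v_11(x) by factoring powers of 11 out of the numerator and denominator: v_11(17303/29) = 3. Step 2 — apply |x|_p = p^{-v_p(x)} = 11^{-3} = 1/1331.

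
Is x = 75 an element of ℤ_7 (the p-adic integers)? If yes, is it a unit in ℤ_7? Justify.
x ∈ ℤ_7^× (unit); v_7(x) = 0

ℤ_7 = {x ∈ ℚ_7 : v_7(x) ≥ 0} and ℤ_7^× = {x ∈ ℤ_7 : v_7(x) = 0}. Here v_7(75) = v_7(num) − v_7(den) = 0; compare against these criteria.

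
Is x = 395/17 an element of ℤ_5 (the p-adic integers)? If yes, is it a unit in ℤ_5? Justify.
x ∈ ℤ_5 but not a unit; v_5(x) = 1 > 0

ℤ_5 = {x ∈ ℚ_5 : v_5(x) ≥ 0} and ℤ_5^× = {x ∈ ℤ_5 : v_5(x) = 0}. Here v_5(395/17) = v_5(num) − v_5(den) = 1; compare against these criteria.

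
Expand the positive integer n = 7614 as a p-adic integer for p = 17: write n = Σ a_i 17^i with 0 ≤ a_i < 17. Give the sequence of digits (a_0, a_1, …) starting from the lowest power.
(a_0, a_1, …) = (15, 5, 9, 1)

Repeated division by 17 gives the digits low-to-high: 7614 = 15 + 5·17^1 + 9·17^2 + 1·17^3. Digit sequence: (15, 5, 9, 1).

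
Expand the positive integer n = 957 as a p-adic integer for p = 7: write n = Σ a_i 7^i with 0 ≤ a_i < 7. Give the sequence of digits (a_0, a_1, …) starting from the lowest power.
(a_0, a_1, …) = (5, 3, 5, 2)

Repeated division by 7 gives the digits low-to-high: 957 = 5 + 3·7^1 + 5·7^2 + 2·7^3. Digit sequence: (5, 3, 5, 2).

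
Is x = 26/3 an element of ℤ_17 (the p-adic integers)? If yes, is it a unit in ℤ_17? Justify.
x ∈ ℤ_17^× (unit); v_17(x) = 0

ℤ_17 = {x ∈ ℚ_17 : v_17(x) ≥ 0} and ℤ_17^× = {x ∈ ℤ_17 : v_17(x) = 0}. Here v_17(26/3) = v_17(num) − v_17(den) = 0; compare against these criteria.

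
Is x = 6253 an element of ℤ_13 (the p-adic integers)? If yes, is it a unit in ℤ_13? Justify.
x ∈ ℤ_13 but not a unit; v_13(x) = 2 > 0

ℤ_13 = {x ∈ ℚ_13 : v_13(x) ≥ 0} and ℤ_13^× = {x ∈ ℤ_13 : v_13(x) = 0}. Here v_13(6253) = v_13(num) − v_13(den) = 2; compare against these criteria.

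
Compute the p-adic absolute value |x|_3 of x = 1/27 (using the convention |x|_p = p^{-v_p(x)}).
|1/27|_3 = 27

Step 1 — compute v_3(x) by factoring powers of 3 out of the numerator and denominator: v_3(1/27) = -3. Step 2 — apply |x|_p = p^{-v_p(x)} = 3^{3} = 27.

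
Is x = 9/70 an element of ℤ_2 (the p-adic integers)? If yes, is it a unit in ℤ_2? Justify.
x ∉ ℤ_2 (v_2(x) = -1 < 0)

ℤ_2 = {x ∈ ℚ_2 : v_2(x) ≥ 0} and ℤ_2^× = {x ∈ ℤ_2 : v_2(x) = 0}. Here v_2(9/70) = v_2(num) − v_2(den) = -1; compare against these criteria.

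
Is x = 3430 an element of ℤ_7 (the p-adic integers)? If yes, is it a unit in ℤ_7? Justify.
x ∈ ℤ_7 but not a unit; v_7(x) = 3 > 0

ℤ_7 = {x ∈ ℚ_7 : v_7(x) ≥ 0} and ℤ_7^× = {x ∈ ℤ_7 : v_7(x) = 0}. Here v_7(3430) = v_7(num) − v_7(den) = 3; compare against these criteria.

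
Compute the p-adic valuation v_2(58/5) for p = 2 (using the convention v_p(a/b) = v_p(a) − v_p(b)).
v_2(58/5) = 1

Factor powers of 2 from the numerator and denominator of the reduced fraction: 58 = 2^1 · 29 and 5 = 2^0 · 5. Apply v_p(a/b) = v_p(a) − v_p(b): v_2(58/5) = 1 − 0 = 1.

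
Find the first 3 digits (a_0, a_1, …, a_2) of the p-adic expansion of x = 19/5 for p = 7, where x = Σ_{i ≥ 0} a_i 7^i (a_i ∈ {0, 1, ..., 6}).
(a_0, …, a_2) = (1, 6, 2)

v_7(19/5) = 0 (numerator and denominator both coprime to 7), so x ∈ ℤ_7^×. Compute digits iteratively via a_i = x_i mod 7, x_{i+1} = (x_i − a_i)/7, with x_0 = x:
  x_0 = 19/5;  a_0 = 1;  x_1 = (x_0 − 1)/7 = 2/5
  x_1 = 2/5;  a_1 = 6;  x_2 = (x_1 − 6)/7 = -4/5
  x_2 = -4/5;  a_2 = 2;  x_3 = (x_2 − 2)/7 = -2/5
Digits: (1, 6, 2).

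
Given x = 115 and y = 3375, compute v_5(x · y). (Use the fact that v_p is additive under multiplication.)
v_5(388125) = 4

v_p(x) = 1 (factor: 115 = 5^1 · 23); v_p(y) = 3 (factor: 3375 = 5^3 · 27). Additivity: v_p(xy) = v_p(x) + v_p(y) = 1 + 3 = 4. (Direct check: xy = 388125 = 5^4 · (621).)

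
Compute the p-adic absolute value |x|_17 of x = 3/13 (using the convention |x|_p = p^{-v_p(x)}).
|3/13|_17 = 1

Step 1 — compute v_17(x) by factoring powers of 17 out of the numerator and denominator: v_17(3/13) = 0. Step 2 — apply |x|_p = p^{-v_p(x)} = 17^{0} = 1.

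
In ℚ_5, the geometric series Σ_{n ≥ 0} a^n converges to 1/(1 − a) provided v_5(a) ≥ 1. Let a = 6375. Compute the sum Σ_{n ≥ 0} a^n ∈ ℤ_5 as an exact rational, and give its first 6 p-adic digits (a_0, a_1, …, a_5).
Σ a^n = 1/(1 − a) = -1/6374;  first 6 digits = (1, 0, 0, 1, 0, 2)

v_5(a) = 3 ≥ 1, so the series converges in ℤ_5 to 1/(1 − a) = 1/(1 − 6375) = -1/6374. Expand this rational in ℤ_5: compute digits iteratively via d_i = x_i mod 5, x_{i+1} = (x_i − d_i)/5. The first 6 digits are (1, 0, 0, 1, 0, 2).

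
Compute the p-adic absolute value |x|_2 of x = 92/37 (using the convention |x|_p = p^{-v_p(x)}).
|92/37|_2 = 1/4

Step 1 — compute v_2(x) by factoring powers of 2 out of the numerator and denominator: v_2(92/37) = 2. Step 2 — apply |x|_p = p^{-v_p(x)} = 2^{-2} = 1/4.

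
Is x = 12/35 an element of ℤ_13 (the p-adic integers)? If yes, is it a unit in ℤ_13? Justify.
x ∈ ℤ_13^× (unit); v_13(x) = 0

ℤ_13 = {x ∈ ℚ_13 : v_13(x) ≥ 0} and ℤ_13^× = {x ∈ ℤ_13 : v_13(x) = 0}. Here v_13(12/35) = v_13(num) − v_13(den) = 0; compare against these criteria.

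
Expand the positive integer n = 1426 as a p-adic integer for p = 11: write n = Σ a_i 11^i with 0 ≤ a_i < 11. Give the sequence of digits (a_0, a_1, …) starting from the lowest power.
(a_0, a_1, …) = (7, 8, 0, 1)

Repeated division by 11 gives the digits low-to-high: 1426 = 7 + 8·11^1 + 1·11^3. Digit sequence: (7, 8, 0, 1).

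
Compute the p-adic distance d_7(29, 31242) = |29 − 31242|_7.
d_7(29, 31242) = 1/2401

Step 1 — x − y = 29 − 31242 = -31213. Step 2 — v_7(-31213) = 4 (factor: -31213 = −(7^4 · 13); the sign does not affect v_p). Step 3 — |x − y|_7 = 7^{-4} = 1/2401.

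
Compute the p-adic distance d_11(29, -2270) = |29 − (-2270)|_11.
d_11(29, -2270) = 1/121

Step 1 — x − y = 29 − (-2270) = 2299. Step 2 — v_11(2299) = 2 (factor: 2299 = (11^2 · 19); the sign does not affect v_p). Step 3 — |x − y|_11 = 11^{-2} = 1/121.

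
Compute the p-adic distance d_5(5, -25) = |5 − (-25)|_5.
d_5(5, -25) = 1/5

Step 1 — x − y = 5 − (-25) = 30. Step 2 — v_5(30) = 1 (factor: 30 = (5^1 · 6); the sign does not affect v_p). Step 3 — |x − y|_5 = 5^{-1} = 1/5.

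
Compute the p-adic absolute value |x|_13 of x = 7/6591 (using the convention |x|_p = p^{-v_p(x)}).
|7/6591|_13 = 2197

Step 1 — compute v_13(x) by factoring powers of 13 out of the numerator and denominator: v_13(7/6591) = -3. Step 2 — apply |x|_p = p^{-v_p(x)} = 13^{3} = 2197.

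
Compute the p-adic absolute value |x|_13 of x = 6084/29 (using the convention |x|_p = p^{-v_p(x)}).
|6084/29|_13 = 1/169

Step 1 — compute v_13(x) by factoring powers of 13 out of the numerator and denominator: v_13(6084/29) = 2. Step 2 — apply |x|_p = p^{-v_p(x)} = 13^{-2} = 1/169.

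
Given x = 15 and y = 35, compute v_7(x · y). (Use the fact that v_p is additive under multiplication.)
v_7(525) = 1

v_p(x) = 0 (factor: 15 = 7^0 · 15); v_p(y) = 1 (factor: 35 = 7^1 · 5). Additivity: v_p(xy) = v_p(x) + v_p(y) = 0 + 1 = 1. (Direct check: xy = 525 = 7^1 · (75).)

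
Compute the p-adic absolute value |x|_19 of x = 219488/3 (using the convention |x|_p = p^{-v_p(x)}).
|219488/3|_19 = 1/6859

Step 1 — compute v_19(x) by factoring powers of 19 out of the numerator and denominator: v_19(219488/3) = 3. Step 2 — apply |x|_p = p^{-v_p(x)} = 19^{-3} = 1/6859.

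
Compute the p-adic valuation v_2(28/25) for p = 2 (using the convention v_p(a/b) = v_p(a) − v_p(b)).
v_2(28/25) = 2

Factor powers of 2 from the numerator and denominator of the reduced fraction: 28 = 2^2 · 7 and 25 = 2^0 · 25. Apply v_p(a/b) = v_p(a) − v_p(b): v_2(28/25) = 2 − 0 = 2.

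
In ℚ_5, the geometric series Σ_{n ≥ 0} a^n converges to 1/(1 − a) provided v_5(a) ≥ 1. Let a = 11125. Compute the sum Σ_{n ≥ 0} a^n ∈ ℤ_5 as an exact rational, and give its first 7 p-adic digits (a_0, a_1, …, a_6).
Σ a^n = 1/(1 − a) = -1/11124;  first 7 digits = (1, 0, 0, 4, 2, 3, 1)

v_5(a) = 3 ≥ 1, so the series converges in ℤ_5 to 1/(1 − a) = 1/(1 − 11125) = -1/11124. Expand this rational in ℤ_5: compute digits iteratively via d_i = x_i mod 5, x_{i+1} = (x_i − d_i)/5. The first 7 digits are (1, 0, 0, 4, 2, 3, 1).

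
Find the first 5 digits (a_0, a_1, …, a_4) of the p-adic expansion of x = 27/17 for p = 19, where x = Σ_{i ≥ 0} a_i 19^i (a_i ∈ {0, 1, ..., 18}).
(a_0, …, a_4) = (15, 6, 3, 11, 5)

v_19(27/17) = 0 (numerator and denominator both coprime to 19), so x ∈ ℤ_19^×. Compute digits iteratively via a_i = x_i mod 19, x_{i+1} = (x_i − a_i)/19, with x_0 = x:
  x_0 = 27/17;  a_0 = 15;  x_1 = (x_0 − 15)/19 = -12/17
  x_1 = -12/17;  a_1 = 6;  x_2 = (x_1 − 6)/19 = -6/17
  x_2 = -6/17;  a_2 = 3;  x_3 = (x_2 − 3)/19 = -3/17
  x_3 = -3/17;  a_3 = 11;  x_4 = (x_3 − 11)/19 = -10/17
  x_4 = -10/17;  a_4 = 5;  x_5 = (x_4 − 5)/19 = -5/17
Digits: (15, 6, 3, 11, 5).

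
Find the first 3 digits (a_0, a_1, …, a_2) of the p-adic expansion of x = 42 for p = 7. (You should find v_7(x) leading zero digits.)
(a_0, …, a_2) = (0, 6, 0)

v_7(42) = 1, so a_0 = ... = a_0 = 0. Factor out: x = 7^1 · u with u = 6 a unit in ℤ_7. Expand u iteratively via a_{v+i} = u_i mod 7, u_{i+1} = (u_i − a_{v+i})/7:
  u_0 = 6;  a_1 = 6;  u_1 = (u_0 − 6)/7 = 0
  u_1 = 0;  a_2 = 0;  u_2 = (u_1 − 0)/7 = 0
Digits: (0, 6, 0).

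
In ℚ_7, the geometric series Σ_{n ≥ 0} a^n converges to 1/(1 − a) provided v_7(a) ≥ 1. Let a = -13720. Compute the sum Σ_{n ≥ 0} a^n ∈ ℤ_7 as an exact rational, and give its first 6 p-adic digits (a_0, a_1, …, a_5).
Σ a^n = 1/(1 − a) = 1/13721;  first 6 digits = (1, 0, 0, 2, 1, 6)

v_7(a) = 3 ≥ 1, so the series converges in ℤ_7 to 1/(1 − a) = 1/(1 − (-13720)) = 1/13721. Expand this rational in ℤ_7: compute digits iteratively via d_i = x_i mod 7, x_{i+1} = (x_i − d_i)/7. The first 6 digits are (1, 0, 0, 2, 1, 6).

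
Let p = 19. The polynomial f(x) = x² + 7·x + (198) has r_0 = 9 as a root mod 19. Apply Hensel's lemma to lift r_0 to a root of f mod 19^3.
r_2 = 6450 (mod 6859)

Hensel: r_{i+1} = r_i − f(r_i)·(f′(r_i))^{-1} mod 19^{i+2}, f′(x) = 2x + 7. Iterate:
  r_0 = 9 (mod 19)
  r_1 = 313 (mod 361)
  r_2 = 6450 (mod 6859)
Final: r = 6450 satisfies f(r) ≡ 0 mod 19^3.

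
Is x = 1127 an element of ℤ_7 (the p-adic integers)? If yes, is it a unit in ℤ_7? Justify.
x ∈ ℤ_7 but not a unit; v_7(x) = 2 > 0

ℤ_7 = {x ∈ ℚ_7 : v_7(x) ≥ 0} and ℤ_7^× = {x ∈ ℤ_7 : v_7(x) = 0}. Here v_7(1127) = v_7(num) − v_7(den) = 2; compare against these criteria.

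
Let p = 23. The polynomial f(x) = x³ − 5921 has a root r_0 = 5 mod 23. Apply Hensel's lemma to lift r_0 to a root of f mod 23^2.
r_1 = 442 (mod 529)

Hensel: r_{i+1} = r_i − f(r_i)/f′(r_i) mod 23^{i+2}, where f′(x) = 3x². Iterate:
  r_0 = 5 (mod 23)
  r_1 = 442 (mod 529)
Final: r = 442 with f(r) ≡ 0 mod 23^2.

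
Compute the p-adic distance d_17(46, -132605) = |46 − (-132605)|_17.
d_17(46, -132605) = 1/4913

Step 1 — x − y = 46 − (-132605) = 132651. Step 2 — v_17(132651) = 3 (factor: 132651 = (17^3 · 27); the sign does not affect v_p). Step 3 — |x − y|_17 = 17^{-3} = 1/4913.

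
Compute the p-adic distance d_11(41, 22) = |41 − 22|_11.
d_11(41, 22) = 1

Step 1 — x − y = 41 − 22 = 19. Step 2 — v_11(19) = 0 (factor: 19 = (11^0 · 19); the sign does not affect v_p). Step 3 — |x − y|_11 = 11^{0} = 1.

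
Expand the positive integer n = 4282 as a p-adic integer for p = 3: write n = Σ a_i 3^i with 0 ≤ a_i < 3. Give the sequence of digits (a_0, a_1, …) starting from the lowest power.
(a_0, a_1, …) = (1, 2, 1, 2, 1, 2, 2, 1)

Repeated division by 3 gives the digits low-to-high: 4282 = 1 + 2·3^1 + 1·3^2 + 2·3^3 + 1·3^4 + 2·3^5 + 2·3^6 + 1·3^7. Digit sequence: (1, 2, 1, 2, 1, 2, 2, 1).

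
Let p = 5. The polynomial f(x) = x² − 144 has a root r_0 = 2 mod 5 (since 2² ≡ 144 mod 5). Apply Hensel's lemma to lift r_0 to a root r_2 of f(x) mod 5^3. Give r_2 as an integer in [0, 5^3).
r_2 = 12 (mod 125)

Hensel's recurrence: r_{i+1} = r_i − f(r_i)·(f′(r_i))^{-1} mod 5^{i+2}, with f′(x) = 2x. Iterate:
  r_0 = 2 (mod 5)
  r_1 = 12 (mod 25)
  r_2 = 12 (mod 125)
Final: r_2 = 12, and one checks f(r_2) ≡ 0 mod 5^3.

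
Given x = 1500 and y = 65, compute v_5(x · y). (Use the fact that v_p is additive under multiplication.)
v_5(97500) = 4

v_p(x) = 3 (factor: 1500 = 5^3 · 12); v_p(y) = 1 (factor: 65 = 5^1 · 13). Additivity: v_p(xy) = v_p(x) + v_p(y) = 3 + 1 = 4. (Direct check: xy = 97500 = 5^4 · (156).)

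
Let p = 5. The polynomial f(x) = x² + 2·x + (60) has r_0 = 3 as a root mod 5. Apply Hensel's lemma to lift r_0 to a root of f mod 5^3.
r_2 = 103 (mod 125)

Hensel: r_{i+1} = r_i − f(r_i)·(f′(r_i))^{-1} mod 5^{i+2}, f′(x) = 2x + 2. Iterate:
  r_0 = 3 (mod 5)
  r_1 = 3 (mod 25)
  r_2 = 103 (mod 125)
Final: r = 103 satisfies f(r) ≡ 0 mod 5^3.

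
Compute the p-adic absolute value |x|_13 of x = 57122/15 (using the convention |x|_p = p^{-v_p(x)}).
|57122/15|_13 = 1/28561

Step 1 — compute v_13(x) by factoring powers of 13 out of the numerator and denominator: v_13(57122/15) = 4. Step 2 — apply |x|_p = p^{-v_p(x)} = 13^{-4} = 1/28561.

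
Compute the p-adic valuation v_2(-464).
v_2(-464) = 4

v_2(n) is the largest exponent k such that 2^k divides n. Factor out: -464 = -2^4 · 29. (Sign doesn't affect v_p.) So v_2(-464) = 4.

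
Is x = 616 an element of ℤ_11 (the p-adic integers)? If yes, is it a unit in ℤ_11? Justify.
x ∈ ℤ_11 but not a unit; v_11(x) = 1 > 0

ℤ_11 = {x ∈ ℚ_11 : v_11(x) ≥ 0} and ℤ_11^× = {x ∈ ℤ_11 : v_11(x) = 0}. Here v_11(616) = v_11(num) − v_11(den) = 1; compare against these criteria.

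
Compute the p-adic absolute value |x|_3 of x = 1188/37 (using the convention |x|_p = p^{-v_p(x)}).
|1188/37|_3 = 1/27

Step 1 — compute v_3(x) by factoring powers of 3 out of the numerator and denominator: v_3(1188/37) = 3. Step 2 — apply |x|_p = p^{-v_p(x)} = 3^{-3} = 1/27.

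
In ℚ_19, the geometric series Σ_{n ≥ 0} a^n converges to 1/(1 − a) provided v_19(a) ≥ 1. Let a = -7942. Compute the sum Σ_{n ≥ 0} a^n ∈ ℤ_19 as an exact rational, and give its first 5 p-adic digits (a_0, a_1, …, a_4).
Σ a^n = 1/(1 − a) = 1/7943;  first 5 digits = (1, 0, 16, 17, 8)

v_19(a) = 2 ≥ 1, so the series converges in ℤ_19 to 1/(1 − a) = 1/(1 − (-7942)) = 1/7943. Expand this rational in ℤ_19: compute digits iteratively via d_i = x_i mod 19, x_{i+1} = (x_i − d_i)/19. The first 5 digits are (1, 0, 16, 17, 8).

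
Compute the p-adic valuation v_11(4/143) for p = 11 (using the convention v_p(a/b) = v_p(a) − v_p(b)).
v_11(4/143) = -1

Factor powers of 11 from the numerator and denominator of the reduced fraction: 4 = 11^0 · 4 and 143 = 11^1 · 13. Apply v_p(a/b) = v_p(a) − v_p(b): v_11(4/143) = 0 − 1 = -1.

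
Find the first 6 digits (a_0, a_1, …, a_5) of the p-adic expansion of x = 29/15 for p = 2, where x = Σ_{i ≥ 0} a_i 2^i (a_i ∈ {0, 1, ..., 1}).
(a_0, …, a_5) = (1, 1, 0, 0, 1, 0)

v_2(29/15) = 0 (numerator and denominator both coprime to 2), so x ∈ ℤ_2^×. Compute digits iteratively via a_i = x_i mod 2, x_{i+1} = (x_i − a_i)/2, with x_0 = x:
  x_0 = 29/15;  a_0 = 1;  x_1 = (x_0 − 1)/2 = 7/15
  x_1 = 7/15;  a_1 = 1;  x_2 = (x_1 − 1)/2 = -4/15
  x_2 = -4/15;  a_2 = 0;  x_3 = (x_2 − 0)/2 = -2/15
  x_3 = -2/15;  a_3 = 0;  x_4 = (x_3 − 0)/2 = -1/15
  x_4 = -1/15;  a_4 = 1;  x_5 = (x_4 − 1)/2 = -8/15
  x_5 = -8/15;  a_5 = 0;  x_6 = (x_5 − 0)/2 = -4/15
Digits: (1, 1, 0, 0, 1, 0).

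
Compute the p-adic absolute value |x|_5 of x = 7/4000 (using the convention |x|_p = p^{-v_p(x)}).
|7/4000|_5 = 125

Step 1 — compute v_5(x) by factoring powers of 5 out of the numerator and denominator: v_5(7/4000) = -3. Step 2 — apply |x|_p = p^{-v_p(x)} = 5^{3} = 125.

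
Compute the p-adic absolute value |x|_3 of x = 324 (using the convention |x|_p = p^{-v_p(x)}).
|324|_3 = 1/81

Step 1 — compute v_3(x) by factoring powers of 3 out of the numerator and denominator: v_3(324) = 4. Step 2 — apply |x|_p = p^{-v_p(x)} = 3^{-4} = 1/81.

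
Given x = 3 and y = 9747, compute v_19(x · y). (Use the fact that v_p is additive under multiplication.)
v_19(29241) = 2

v_p(x) = 0 (factor: 3 = 19^0 · 3); v_p(y) = 2 (factor: 9747 = 19^2 · 27). Additivity: v_p(xy) = v_p(x) + v_p(y) = 0 + 2 = 2. (Direct check: xy = 29241 = 19^2 · (81).)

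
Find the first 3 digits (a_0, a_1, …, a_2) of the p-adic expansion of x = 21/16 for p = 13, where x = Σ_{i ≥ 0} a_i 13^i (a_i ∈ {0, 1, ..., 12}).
(a_0, …, a_2) = (7, 2, 12)

v_13(21/16) = 0 (numerator and denominator both coprime to 13), so x ∈ ℤ_13^×. Compute digits iteratively via a_i = x_i mod 13, x_{i+1} = (x_i − a_i)/13, with x_0 = x:
  x_0 = 21/16;  a_0 = 7;  x_1 = (x_0 − 7)/13 = -7/16
  x_1 = -7/16;  a_1 = 2;  x_2 = (x_1 − 2)/13 = -3/16
  x_2 = -3/16;  a_2 = 12;  x_3 = (x_2 − 12)/13 = -15/16
Digits: (7, 2, 12).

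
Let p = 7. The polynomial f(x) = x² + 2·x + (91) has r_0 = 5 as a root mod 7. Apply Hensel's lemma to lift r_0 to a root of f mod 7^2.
r_1 = 19 (mod 49)

Hensel: r_{i+1} = r_i − f(r_i)·(f′(r_i))^{-1} mod 7^{i+2}, f′(x) = 2x + 2. Iterate:
  r_0 = 5 (mod 7)
  r_1 = 19 (mod 49)
Final: r = 19 satisfies f(r) ≡ 0 mod 7^2.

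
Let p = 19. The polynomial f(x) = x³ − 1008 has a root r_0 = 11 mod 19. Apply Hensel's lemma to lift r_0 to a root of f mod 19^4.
r_3 = 55624 (mod 130321)

Hensel: r_{i+1} = r_i − f(r_i)/f′(r_i) mod 19^{i+2}, where f′(x) = 3x². Iterate:
  r_0 = 11 (mod 19)
  r_1 = 30 (mod 361)
  r_2 = 752 (mod 6859)
  r_3 = 55624 (mod 130321)
Final: r = 55624 with f(r) ≡ 0 mod 19^4.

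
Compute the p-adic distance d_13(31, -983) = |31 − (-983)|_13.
d_13(31, -983) = 1/169

Step 1 — x − y = 31 − (-983) = 1014. Step 2 — v_13(1014) = 2 (factor: 1014 = (13^2 · 6); the sign does not affect v_p). Step 3 — |x − y|_13 = 13^{-2} = 1/169.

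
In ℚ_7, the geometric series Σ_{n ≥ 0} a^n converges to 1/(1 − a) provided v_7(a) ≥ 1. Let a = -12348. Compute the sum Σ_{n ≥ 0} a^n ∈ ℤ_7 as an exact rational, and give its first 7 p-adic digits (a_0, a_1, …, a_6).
Σ a^n = 1/(1 − a) = 1/12349;  first 7 digits = (1, 0, 0, 6, 1, 6, 0)

v_7(a) = 3 ≥ 1, so the series converges in ℤ_7 to 1/(1 − a) = 1/(1 − (-12348)) = 1/12349. Expand this rational in ℤ_7: compute digits iteratively via d_i = x_i mod 7, x_{i+1} = (x_i − d_i)/7. The first 7 digits are (1, 0, 0, 6, 1, 6, 0).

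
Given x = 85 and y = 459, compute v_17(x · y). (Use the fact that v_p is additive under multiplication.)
v_17(39015) = 2

v_p(x) = 1 (factor: 85 = 17^1 · 5); v_p(y) = 1 (factor: 459 = 17^1 · 27). Additivity: v_p(xy) = v_p(x) + v_p(y) = 1 + 1 = 2. (Direct check: xy = 39015 = 17^2 · (135).)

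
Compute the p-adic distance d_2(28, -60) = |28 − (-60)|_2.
d_2(28, -60) = 1/8

Step 1 — x − y = 28 − (-60) = 88. Step 2 — v_2(88) = 3 (factor: 88 = (2^3 · 11); the sign does not affect v_p). Step 3 — |x − y|_2 = 2^{-3} = 1/8.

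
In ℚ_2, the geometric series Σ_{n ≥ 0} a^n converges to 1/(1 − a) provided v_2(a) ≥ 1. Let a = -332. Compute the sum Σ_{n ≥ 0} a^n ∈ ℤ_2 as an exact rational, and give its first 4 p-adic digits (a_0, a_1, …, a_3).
Σ a^n = 1/(1 − a) = 1/333;  first 4 digits = (1, 0, 1, 0)

v_2(a) = 2 ≥ 1, so the series converges in ℤ_2 to 1/(1 − a) = 1/(1 − (-332)) = 1/333. Expand this rational in ℤ_2: compute digits iteratively via d_i = x_i mod 2, x_{i+1} = (x_i − d_i)/2. The first 4 digits are (1, 0, 1, 0).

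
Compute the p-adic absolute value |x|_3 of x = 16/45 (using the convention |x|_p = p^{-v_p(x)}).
|16/45|_3 = 9

Step 1 — compute v_3(x) by factoring powers of 3 out of the numerator and denominator: v_3(16/45) = -2. Step 2 — apply |x|_p = p^{-v_p(x)} = 3^{2} = 9.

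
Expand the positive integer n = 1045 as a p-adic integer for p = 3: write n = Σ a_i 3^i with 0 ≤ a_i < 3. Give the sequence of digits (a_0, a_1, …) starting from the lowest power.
(a_0, a_1, …) = (1, 0, 2, 2, 0, 1, 1)

Repeated division by 3 gives the digits low-to-high: 1045 = 1 + 2·3^2 + 2·3^3 + 1·3^5 + 1·3^6. Digit sequence: (1, 0, 2, 2, 0, 1, 1).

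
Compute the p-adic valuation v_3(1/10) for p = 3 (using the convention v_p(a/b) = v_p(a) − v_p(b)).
v_3(1/10) = 0

Factor powers of 3 from the numerator and denominator of the reduced fraction: 1 = 3^0 · 1 and 10 = 3^0 · 10. Apply v_p(a/b) = v_p(a) − v_p(b): v_3(1/10) = 0 − 0 = 0.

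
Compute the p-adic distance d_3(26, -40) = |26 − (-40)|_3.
d_3(26, -40) = 1/3

Step 1 — x − y = 26 − (-40) = 66. Step 2 — v_3(66) = 1 (factor: 66 = (3^1 · 22); the sign does not affect v_p). Step 3 — |x − y|_3 = 3^{-1} = 1/3.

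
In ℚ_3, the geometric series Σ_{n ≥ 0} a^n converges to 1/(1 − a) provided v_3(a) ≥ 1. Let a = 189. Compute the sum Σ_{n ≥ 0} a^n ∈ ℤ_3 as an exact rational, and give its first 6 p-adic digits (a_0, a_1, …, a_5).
Σ a^n = 1/(1 − a) = -1/188;  first 6 digits = (1, 0, 0, 1, 2, 0)

v_3(a) = 3 ≥ 1, so the series converges in ℤ_3 to 1/(1 − a) = 1/(1 − 189) = -1/188. Expand this rational in ℤ_3: compute digits iteratively via d_i = x_i mod 3, x_{i+1} = (x_i − d_i)/3. The first 6 digits are (1, 0, 0, 1, 2, 0).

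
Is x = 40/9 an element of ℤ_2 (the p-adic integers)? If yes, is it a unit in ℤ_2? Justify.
x ∈ ℤ_2 but not a unit; v_2(x) = 3 > 0

ℤ_2 = {x ∈ ℚ_2 : v_2(x) ≥ 0} and ℤ_2^× = {x ∈ ℤ_2 : v_2(x) = 0}. Here v_2(40/9) = v_2(num) − v_2(den) = 3; compare against these criteria.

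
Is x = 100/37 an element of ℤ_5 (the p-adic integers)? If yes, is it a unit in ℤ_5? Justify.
x ∈ ℤ_5 but not a unit; v_5(x) = 2 > 0

ℤ_5 = {x ∈ ℚ_5 : v_5(x) ≥ 0} and ℤ_5^× = {x ∈ ℤ_5 : v_5(x) = 0}. Here v_5(100/37) = v_5(num) − v_5(den) = 2; compare against these criteria.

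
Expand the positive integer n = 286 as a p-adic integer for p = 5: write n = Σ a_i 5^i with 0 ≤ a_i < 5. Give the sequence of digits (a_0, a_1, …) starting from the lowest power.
(a_0, a_1, …) = (1, 2, 1, 2)

Repeated division by 5 gives the digits low-to-high: 286 = 1 + 2·5^1 + 1·5^2 + 2·5^3. Digit sequence: (1, 2, 1, 2).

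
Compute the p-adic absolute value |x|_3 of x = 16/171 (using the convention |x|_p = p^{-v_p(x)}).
|16/171|_3 = 9

Step 1 — compute v_3(x) by factoring powers of 3 out of the numerator and denominator: v_3(16/171) = -2. Step 2 — apply |x|_p = p^{-v_p(x)} = 3^{2} = 9.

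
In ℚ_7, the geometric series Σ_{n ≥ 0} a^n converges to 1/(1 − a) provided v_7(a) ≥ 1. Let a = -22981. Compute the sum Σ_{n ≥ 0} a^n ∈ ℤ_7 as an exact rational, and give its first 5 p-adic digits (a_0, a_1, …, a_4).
Σ a^n = 1/(1 − a) = 1/22982;  first 5 digits = (1, 0, 0, 3, 4)

v_7(a) = 3 ≥ 1, so the series converges in ℤ_7 to 1/(1 − a) = 1/(1 − (-22981)) = 1/22982. Expand this rational in ℤ_7: compute digits iteratively via d_i = x_i mod 7, x_{i+1} = (x_i − d_i)/7. The first 5 digits are (1, 0, 0, 3, 4).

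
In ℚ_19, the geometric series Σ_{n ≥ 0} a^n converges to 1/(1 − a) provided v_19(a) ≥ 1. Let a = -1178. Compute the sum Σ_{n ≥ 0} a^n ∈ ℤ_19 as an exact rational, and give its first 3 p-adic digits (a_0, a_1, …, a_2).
Σ a^n = 1/(1 − a) = 1/1179;  first 3 digits = (1, 14, 2)

v_19(a) = 1 ≥ 1, so the series converges in ℤ_19 to 1/(1 − a) = 1/(1 − (-1178)) = 1/1179. Expand this rational in ℤ_19: compute digits iteratively via d_i = x_i mod 19, x_{i+1} = (x_i − d_i)/19. The first 3 digits are (1, 14, 2).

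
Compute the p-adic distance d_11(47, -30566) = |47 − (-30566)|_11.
d_11(47, -30566) = 1/1331

Step 1 — x − y = 47 − (-30566) = 30613. Step 2 — v_11(30613) = 3 (factor: 30613 = (11^3 · 23); the sign does not affect v_p). Step 3 — |x − y|_11 = 11^{-3} = 1/1331.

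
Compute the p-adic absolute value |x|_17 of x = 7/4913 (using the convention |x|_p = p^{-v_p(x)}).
|7/4913|_17 = 4913

Step 1 — compute v_17(x) by factoring powers of 17 out of the numerator and denominator: v_17(7/4913) = -3. Step 2 — apply |x|_p = p^{-v_p(x)} = 17^{3} = 4913.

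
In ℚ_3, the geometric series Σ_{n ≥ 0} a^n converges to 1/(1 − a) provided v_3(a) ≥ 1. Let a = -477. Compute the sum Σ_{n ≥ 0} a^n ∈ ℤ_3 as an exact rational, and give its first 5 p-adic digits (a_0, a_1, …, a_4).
Σ a^n = 1/(1 − a) = 1/478;  first 5 digits = (1, 0, 1, 0, 1)

v_3(a) = 2 ≥ 1, so the series converges in ℤ_3 to 1/(1 − a) = 1/(1 − (-477)) = 1/478. Expand this rational in ℤ_3: compute digits iteratively via d_i = x_i mod 3, x_{i+1} = (x_i − d_i)/3. The first 5 digits are (1, 0, 1, 0, 1).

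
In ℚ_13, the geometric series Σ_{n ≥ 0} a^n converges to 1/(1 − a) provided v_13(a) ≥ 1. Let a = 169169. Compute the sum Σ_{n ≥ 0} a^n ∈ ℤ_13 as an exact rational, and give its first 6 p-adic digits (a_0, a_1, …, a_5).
Σ a^n = 1/(1 − a) = -1/169168;  first 6 digits = (1, 0, 0, 12, 5, 0)

v_13(a) = 3 ≥ 1, so the series converges in ℤ_13 to 1/(1 − a) = 1/(1 − 169169) = -1/169168. Expand this rational in ℤ_13: compute digits iteratively via d_i = x_i mod 13, x_{i+1} = (x_i − d_i)/13. The first 6 digits are (1, 0, 0, 12, 5, 0).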